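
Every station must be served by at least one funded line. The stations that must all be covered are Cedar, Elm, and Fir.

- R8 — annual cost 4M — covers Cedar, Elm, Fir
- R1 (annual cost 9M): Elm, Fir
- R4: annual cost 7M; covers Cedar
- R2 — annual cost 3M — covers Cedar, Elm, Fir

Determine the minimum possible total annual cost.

3

R2 alone covers Cedar, Elm, Fir — every station.
Total annual cost: 3.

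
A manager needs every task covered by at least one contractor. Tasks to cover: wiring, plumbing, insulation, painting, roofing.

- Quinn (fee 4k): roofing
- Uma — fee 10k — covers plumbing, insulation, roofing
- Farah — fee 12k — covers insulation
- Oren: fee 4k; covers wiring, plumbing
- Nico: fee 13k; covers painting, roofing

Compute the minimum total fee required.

27

This is a weighted set-cover instance.
The greedy cost-per-new-task heuristic would pick Oren, Quinn, Uma, and Nico for 31, but a cheaper cover exists.
Choose Uma, Oren, and Nico: together they cover wiring, plumbing, insulation, painting, roofing — every task.
Total fee: 10 + 4 + 13 = 27.
No cover costs less than 27.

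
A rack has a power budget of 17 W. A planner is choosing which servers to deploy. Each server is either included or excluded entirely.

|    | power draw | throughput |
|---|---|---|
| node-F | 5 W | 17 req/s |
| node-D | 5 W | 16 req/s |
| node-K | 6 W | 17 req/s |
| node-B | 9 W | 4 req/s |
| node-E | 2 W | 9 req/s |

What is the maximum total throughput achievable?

Allowing fractional choices, the relaxed optimum would be about 56.2, but servers are indivisible.
node-F + node-K + node-E: power draw 5 + 6 + 2 = 13 ≤ 17, throughput 17 + 17 + 9 = 43.
node-F + node-D + node-K: power draw 5 + 5 + 6 = 16 ≤ 17, throughput 17 + 16 + 17 = 50.
Best is node-F, node-D, and node-K with total throughput 50.

50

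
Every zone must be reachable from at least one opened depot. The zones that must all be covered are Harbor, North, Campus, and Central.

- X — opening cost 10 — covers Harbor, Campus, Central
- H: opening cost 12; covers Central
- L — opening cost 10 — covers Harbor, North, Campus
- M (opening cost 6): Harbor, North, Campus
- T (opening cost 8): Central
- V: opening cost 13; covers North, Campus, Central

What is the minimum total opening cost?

Choose M and T: together they cover Harbor, North, Campus, Central — every zone.
Total opening cost: 6 + 8 = 14.

14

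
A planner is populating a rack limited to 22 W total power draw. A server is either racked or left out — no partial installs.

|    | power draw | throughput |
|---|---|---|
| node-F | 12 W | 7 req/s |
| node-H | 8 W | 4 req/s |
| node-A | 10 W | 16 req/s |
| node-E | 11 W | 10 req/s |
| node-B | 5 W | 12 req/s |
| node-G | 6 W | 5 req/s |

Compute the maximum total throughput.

Allowing fractional choices, the relaxed optimum would be about 34.4, but servers are indivisible.
node-E + node-B + node-G: power draw 11 + 5 + 6 = 22 ≤ 22, throughput 10 + 12 + 5 = 27.
node-A + node-B: power draw 10 + 5 = 15 ≤ 22, throughput 16 + 12 = 28.
node-A + node-B + node-G: power draw 10 + 5 + 6 = 21 ≤ 22, throughput 16 + 12 + 5 = 33.
Best is node-A, node-B, and node-G with total throughput 33.

33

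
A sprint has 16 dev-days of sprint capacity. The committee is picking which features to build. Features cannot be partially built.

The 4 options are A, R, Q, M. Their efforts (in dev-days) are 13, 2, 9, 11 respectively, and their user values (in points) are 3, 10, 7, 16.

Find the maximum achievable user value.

R + Q: effort 2 + 9 = 11 ≤ 16, user value 10 + 7 = 17.
M: effort 11 ≤ 16, user value 16.
R + M: effort 2 + 11 = 13 ≤ 16, user value 10 + 16 = 26.
Best is R and M with total user value 26.

26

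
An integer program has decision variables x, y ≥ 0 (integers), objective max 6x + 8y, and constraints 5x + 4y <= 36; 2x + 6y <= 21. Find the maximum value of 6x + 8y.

44

(x,y)=(6,1) is feasible, giving 44.
(x,y)=(7,0) is feasible, giving 42.
(x,y)=(5,1) is feasible, giving 38.
(x,y)=(6,0) is feasible, giving 36.
The best lattice point is (6,1), giving 44.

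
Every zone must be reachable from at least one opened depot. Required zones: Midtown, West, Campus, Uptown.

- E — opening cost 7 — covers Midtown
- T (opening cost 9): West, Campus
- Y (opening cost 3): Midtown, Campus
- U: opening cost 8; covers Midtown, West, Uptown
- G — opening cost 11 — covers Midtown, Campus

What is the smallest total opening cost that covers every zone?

11

Choose Y and U: together they cover Midtown, West, Campus, Uptown — every zone.
Total opening cost: 3 + 8 = 11.
No cover costs less than 11.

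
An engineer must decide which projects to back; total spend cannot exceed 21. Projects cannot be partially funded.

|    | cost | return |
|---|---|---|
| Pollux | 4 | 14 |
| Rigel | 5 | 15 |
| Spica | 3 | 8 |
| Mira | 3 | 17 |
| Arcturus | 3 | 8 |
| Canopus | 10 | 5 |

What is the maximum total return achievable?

Pollux + Rigel + Mira + Arcturus: cost 4 + 5 + 3 + 3 = 15 ≤ 21, return 14 + 15 + 17 + 8 = 54.
Pollux + Rigel + Spica + Mira: cost 4 + 5 + 3 + 3 = 15 ≤ 21, return 14 + 15 + 8 + 17 = 54.
Pollux + Rigel + Spica + Mira + Arcturus: cost 4 + 5 + 3 + 3 + 3 = 18 ≤ 21, return 14 + 15 + 8 + 17 + 8 = 62.
Best is Pollux, Rigel, Spica, Mira, and Arcturus with total return 62.

62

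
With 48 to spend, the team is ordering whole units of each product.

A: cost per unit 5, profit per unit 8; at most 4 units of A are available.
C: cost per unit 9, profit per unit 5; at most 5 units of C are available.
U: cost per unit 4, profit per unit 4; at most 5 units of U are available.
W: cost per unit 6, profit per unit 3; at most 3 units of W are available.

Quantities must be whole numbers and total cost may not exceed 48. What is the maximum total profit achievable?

55

A has the best ratio (8/5); taking only A gives at most 4×8 = 32 (stopped by the supply cap of 4).
Mixing does better — 4×A, 5×U, and 1×W: cost 46 ≤ 48, profit 4·8 + 5·4 + 1·3 = 55.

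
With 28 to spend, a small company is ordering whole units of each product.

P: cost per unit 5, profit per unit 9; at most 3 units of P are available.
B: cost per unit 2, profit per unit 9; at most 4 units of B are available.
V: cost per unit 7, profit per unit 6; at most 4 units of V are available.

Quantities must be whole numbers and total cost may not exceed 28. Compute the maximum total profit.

3×P and 4×B: cost 23 ≤ 28, profit 3·9 + 4·9 = 63.
2×P, 4×B, and 1×V: cost 25 ≤ 28, profit 2·9 + 4·9 + 1·6 = 60.
Best is 63.

63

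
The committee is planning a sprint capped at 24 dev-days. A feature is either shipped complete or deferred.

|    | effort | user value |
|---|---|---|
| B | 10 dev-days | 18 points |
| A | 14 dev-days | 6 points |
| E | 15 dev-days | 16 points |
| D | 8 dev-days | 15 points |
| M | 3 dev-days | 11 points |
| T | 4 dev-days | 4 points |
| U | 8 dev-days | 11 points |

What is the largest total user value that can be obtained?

44

Take B, D, and M: effort 10 + 8 + 3 = 21 ≤ 24, user value 18 + 15 + 11 = 44.
No other feasible combination does better.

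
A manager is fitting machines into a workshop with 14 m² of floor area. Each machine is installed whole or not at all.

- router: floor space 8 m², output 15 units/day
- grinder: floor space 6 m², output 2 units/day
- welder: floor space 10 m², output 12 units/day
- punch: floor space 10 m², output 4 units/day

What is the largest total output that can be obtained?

17

Take router and grinder: floor space 8 + 6 = 14 ≤ 14, output 15 + 2 = 17.
No other feasible combination does better.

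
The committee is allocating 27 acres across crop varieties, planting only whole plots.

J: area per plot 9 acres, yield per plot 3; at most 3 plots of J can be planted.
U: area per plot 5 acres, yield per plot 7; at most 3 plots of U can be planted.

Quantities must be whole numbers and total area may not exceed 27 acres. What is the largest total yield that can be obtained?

This is a bounded integer knapsack.
3×U: area 15 ≤ 27, yield 3·7 = 21.
1×J and 3×U: area 24 ≤ 27, yield 1·3 + 3·7 = 24.
Best is 24.

24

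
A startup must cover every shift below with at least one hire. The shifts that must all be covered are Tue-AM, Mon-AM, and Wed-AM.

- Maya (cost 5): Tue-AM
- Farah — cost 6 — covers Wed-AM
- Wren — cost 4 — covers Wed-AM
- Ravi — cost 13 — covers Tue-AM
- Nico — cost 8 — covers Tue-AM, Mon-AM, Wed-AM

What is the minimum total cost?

Nico alone covers Tue-AM, Mon-AM, Wed-AM — every shift.
Total cost: 8.
No cover costs less than 8.

8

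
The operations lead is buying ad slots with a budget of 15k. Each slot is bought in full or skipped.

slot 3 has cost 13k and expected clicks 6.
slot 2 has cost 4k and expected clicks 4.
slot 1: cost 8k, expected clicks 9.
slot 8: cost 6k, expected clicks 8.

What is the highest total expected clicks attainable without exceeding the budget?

slot 1 + slot 8: cost 8 + 6 = 14 ≤ 15, expected clicks 9 + 8 = 17.
slot 2 + slot 1: cost 4 + 8 = 12 ≤ 15, expected clicks 4 + 9 = 13.
Best is slot 1 and slot 8 with total expected clicks 17.

17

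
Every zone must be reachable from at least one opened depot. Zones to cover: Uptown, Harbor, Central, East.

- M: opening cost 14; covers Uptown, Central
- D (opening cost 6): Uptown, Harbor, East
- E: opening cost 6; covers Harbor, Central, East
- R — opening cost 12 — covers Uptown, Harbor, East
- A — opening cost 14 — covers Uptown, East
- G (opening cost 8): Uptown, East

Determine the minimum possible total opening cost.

Choose D and E: together they cover Uptown, Harbor, Central, East — every zone.
Total opening cost: 6 + 6 = 12.
No cover costs less than 12.

12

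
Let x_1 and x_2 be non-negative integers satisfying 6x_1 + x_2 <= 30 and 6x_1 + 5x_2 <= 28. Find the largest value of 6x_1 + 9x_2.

(x_1,x_2)=(0,5): 6·0+1·5=5≤30, 6·0+5·5=25≤28, objective 45.
(x_1,x_2)=(1,4): 6·1+1·4=10≤30, 6·1+5·4=26≤28, objective 42.
(x_1,x_2)=(0,4): 6·0+1·4=4≤30, 6·0+5·4=20≤28, objective 36.
Maximum is 45 at (x_1,x_2)=(0,5).

45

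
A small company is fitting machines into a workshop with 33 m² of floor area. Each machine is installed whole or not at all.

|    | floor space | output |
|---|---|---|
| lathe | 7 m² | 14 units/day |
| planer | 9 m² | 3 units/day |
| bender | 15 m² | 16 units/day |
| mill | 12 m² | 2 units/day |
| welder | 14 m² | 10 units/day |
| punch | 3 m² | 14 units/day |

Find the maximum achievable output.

44

lathe + planer + welder + punch: floor space 7 + 9 + 14 + 3 = 33 ≤ 33, output 14 + 3 + 10 + 14 = 41.
lathe + bender + punch: floor space 7 + 15 + 3 = 25 ≤ 33, output 14 + 16 + 14 = 44.
bender + welder + punch: floor space 15 + 14 + 3 = 32 ≤ 33, output 16 + 10 + 14 = 40.
Best is lathe, bender, and punch with total output 44.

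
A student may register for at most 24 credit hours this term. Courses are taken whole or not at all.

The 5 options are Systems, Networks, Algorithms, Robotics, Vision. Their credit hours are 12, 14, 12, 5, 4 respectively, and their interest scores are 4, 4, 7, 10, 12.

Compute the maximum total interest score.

29

This is a 0-1 knapsack instance.
Allowing fractional choices, the relaxed optimum would be about 30.0, but courses are indivisible.
Networks + Robotics + Vision: credit hours 14 + 5 + 4 = 23 ≤ 24, interest score 4 + 10 + 12 = 26.
Systems + Robotics + Vision: credit hours 12 + 5 + 4 = 21 ≤ 24, interest score 4 + 10 + 12 = 26.
Algorithms + Robotics + Vision: credit hours 12 + 5 + 4 = 21 ≤ 24, interest score 7 + 10 + 12 = 29.
Best is Algorithms, Robotics, and Vision with total interest score 29.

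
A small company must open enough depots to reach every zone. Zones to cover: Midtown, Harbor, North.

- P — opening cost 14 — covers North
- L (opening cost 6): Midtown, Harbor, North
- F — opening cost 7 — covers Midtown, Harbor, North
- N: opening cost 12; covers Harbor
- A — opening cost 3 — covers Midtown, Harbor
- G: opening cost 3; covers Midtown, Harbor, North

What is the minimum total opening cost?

3

G alone covers Midtown, Harbor, North — every zone.
Total opening cost: 3.
No cover costs less than 3.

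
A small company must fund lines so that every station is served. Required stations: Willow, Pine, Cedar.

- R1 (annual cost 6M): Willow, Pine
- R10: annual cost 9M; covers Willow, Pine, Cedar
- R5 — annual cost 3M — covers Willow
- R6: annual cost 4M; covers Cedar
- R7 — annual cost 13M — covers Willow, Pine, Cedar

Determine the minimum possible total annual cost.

The greedy cost-per-new-station heuristic would pick R1 and R6 for 10, but a cheaper cover exists.
R10 alone covers Willow, Pine, Cedar — every station.
Total annual cost: 9.
No cover costs less than 9.

9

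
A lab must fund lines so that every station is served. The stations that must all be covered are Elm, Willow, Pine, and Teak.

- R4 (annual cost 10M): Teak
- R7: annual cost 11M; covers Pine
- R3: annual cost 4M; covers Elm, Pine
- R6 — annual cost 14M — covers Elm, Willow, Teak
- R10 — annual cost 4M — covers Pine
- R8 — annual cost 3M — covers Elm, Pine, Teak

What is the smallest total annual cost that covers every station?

17

This is an integer covering problem.
Choose R6 and R8: together they cover Elm, Willow, Pine, Teak — every station.
Total annual cost: 14 + 3 = 17.
No cover costs less than 17.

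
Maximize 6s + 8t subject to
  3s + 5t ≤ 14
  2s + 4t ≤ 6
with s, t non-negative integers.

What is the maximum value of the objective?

(s,t)=(3,0): 3·3+5·0=9≤14, 2·3+4·0=6≤6, objective 18.
(s,t)=(2,0): 3·2+5·0=6≤14, 2·2+4·0=4≤6, objective 12.
The best lattice point is (3,0), giving 18.

18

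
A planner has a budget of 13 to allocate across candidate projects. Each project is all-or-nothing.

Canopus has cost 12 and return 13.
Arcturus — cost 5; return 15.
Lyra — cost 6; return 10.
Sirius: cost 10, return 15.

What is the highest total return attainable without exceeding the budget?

Allowing fractional choices, the relaxed optimum would be about 28.0, but projects are indivisible.
Arcturus + Lyra: cost 5 + 6 = 11 ≤ 13, return 15 + 10 = 25.
Arcturus: cost 5 ≤ 13, return 15.
Sirius: cost 10 ≤ 13, return 15.
Best is Arcturus and Lyra with total return 25.

25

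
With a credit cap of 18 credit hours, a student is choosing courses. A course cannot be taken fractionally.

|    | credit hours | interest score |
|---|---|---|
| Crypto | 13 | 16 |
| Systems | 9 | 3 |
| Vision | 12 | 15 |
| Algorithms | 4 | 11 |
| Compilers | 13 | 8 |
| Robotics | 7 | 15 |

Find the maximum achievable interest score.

This is an integer program with binary decision variables.
Take Crypto and Algorithms: credit hours 13 + 4 = 17 ≤ 18, interest score 16 + 11 = 27.
No other feasible combination does better.

27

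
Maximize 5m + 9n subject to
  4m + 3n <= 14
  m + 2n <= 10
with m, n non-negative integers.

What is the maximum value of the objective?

36

Relaxing integrality, the LP optimum is 42.00 at (m,n) = (0, 4.67), which is not an integer point.
(m,n)=(0,4): 4·0+3·4=12≤14, 1·0+2·4=8≤10, objective 36.
(m,n)=(1,3): 4·1+3·3=13≤14, 1·1+2·3=7≤10, objective 32.
(m,n)=(0,3): 4·0+3·3=9≤14, 1·0+2·3=6≤10, objective 27.
No feasible integer point exceeds 36.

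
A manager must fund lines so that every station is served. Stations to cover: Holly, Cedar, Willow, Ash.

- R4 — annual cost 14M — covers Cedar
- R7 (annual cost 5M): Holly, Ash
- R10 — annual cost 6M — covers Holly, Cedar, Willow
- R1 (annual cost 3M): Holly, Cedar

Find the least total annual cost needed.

The greedy cost-per-new-station heuristic would pick R1, R7, and R10 for 14, but a cheaper cover exists.
Choose R7 and R10: together they cover Holly, Cedar, Willow, Ash — every station.
Total annual cost: 5 + 6 = 11.
No cover costs less than 11.

11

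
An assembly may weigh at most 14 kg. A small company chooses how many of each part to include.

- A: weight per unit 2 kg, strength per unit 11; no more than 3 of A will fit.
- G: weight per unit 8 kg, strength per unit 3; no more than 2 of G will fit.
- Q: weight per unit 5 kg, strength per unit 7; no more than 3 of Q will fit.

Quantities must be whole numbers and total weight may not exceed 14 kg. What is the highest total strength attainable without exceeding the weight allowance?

This is a bounded integer knapsack.
A has the best ratio (11/2); taking only A gives at most 3×11 = 33 (stopped by the supply cap of 3).
Mixing does better — 3×A and 1×Q: weight 11 ≤ 14, strength 3·11 + 1·7 = 40.

40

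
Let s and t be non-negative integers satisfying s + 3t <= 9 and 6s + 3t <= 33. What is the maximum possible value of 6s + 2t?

32

The continuous relaxation peaks at (5.5, 0) with value 33.00; rounding to a feasible lattice point costs some objective.
(s,t)=(5,1): 1·5+3·1=8≤9, 6·5+3·1=33≤33, objective 32.
(s,t)=(5,0): 1·5+3·0=5≤9, 6·5+3·0=30≤33, objective 30.
(s,t)=(4,1): 1·4+3·1=7≤9, 6·4+3·1=27≤33, objective 26.
No feasible integer point exceeds 32.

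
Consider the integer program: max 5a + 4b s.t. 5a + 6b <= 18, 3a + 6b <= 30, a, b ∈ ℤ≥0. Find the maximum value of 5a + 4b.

15

Relaxing integrality, the LP optimum is 18.00 at (a,b) = (3.6, 0), which is not an integer point.
(a,b)=(3,0): 5·3+6·0=15≤18, 3·3+6·0=9≤30, objective 15.
(a,b)=(2,1): 5·2+6·1=16≤18, 3·2+6·1=12≤30, objective 14.
(a,b)=(2,0): 5·2+6·0=10≤18, 3·2+6·0=6≤30, objective 10.
Maximum is 15 at (a,b)=(3,0).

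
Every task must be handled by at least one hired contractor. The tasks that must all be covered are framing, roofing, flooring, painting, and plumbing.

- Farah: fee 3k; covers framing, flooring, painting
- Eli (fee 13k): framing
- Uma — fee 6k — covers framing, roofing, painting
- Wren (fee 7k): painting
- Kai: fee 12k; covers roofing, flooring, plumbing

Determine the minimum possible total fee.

15

This is a weighted set-cover instance.
The greedy cost-per-new-task heuristic would pick Farah, Uma, and Kai for 21, but a cheaper cover exists.
Choose Farah and Kai: together they cover framing, roofing, flooring, painting, plumbing — every task.
Total fee: 3 + 12 = 15.
No cover costs less than 15.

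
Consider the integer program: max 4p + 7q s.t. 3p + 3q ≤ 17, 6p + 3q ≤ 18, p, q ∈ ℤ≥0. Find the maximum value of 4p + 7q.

The continuous relaxation peaks at (0, 5.67) with value 39.67; rounding to a feasible lattice point costs some objective.
(p,q)=(0,5): 3·0+3·5=15≤17, 6·0+3·5=15≤18, objective 35.
(p,q)=(1,4): 3·1+3·4=15≤17, 6·1+3·4=18≤18, objective 32.
The best lattice point is (0,5), giving 35.

35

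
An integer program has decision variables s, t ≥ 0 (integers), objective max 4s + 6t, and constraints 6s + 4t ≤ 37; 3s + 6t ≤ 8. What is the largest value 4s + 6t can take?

8

Relaxing integrality, the LP optimum is 10.67 at (s,t) = (2.67, 0), which is not an integer point.
(s,t)=(2,0): 6·2+4·0=12≤37, 3·2+6·0=6≤8, objective 8.
(s,t)=(1,0): 6·1+4·0=6≤37, 3·1+6·0=3≤8, objective 4.
No feasible integer point exceeds 8.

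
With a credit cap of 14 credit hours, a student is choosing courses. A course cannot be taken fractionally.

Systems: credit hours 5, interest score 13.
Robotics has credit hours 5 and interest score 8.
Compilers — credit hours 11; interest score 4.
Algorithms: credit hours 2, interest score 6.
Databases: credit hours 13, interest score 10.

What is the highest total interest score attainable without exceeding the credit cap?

Allowing fractional choices, the relaxed optimum would be about 28.5, but courses are indivisible.
Systems + Algorithms: credit hours 5 + 2 = 7 ≤ 14, interest score 13 + 6 = 19.
Systems + Robotics: credit hours 5 + 5 = 10 ≤ 14, interest score 13 + 8 = 21.
Systems + Robotics + Algorithms: credit hours 5 + 5 + 2 = 12 ≤ 14, interest score 13 + 8 + 6 = 27.
Best is Systems, Robotics, and Algorithms with total interest score 27.

27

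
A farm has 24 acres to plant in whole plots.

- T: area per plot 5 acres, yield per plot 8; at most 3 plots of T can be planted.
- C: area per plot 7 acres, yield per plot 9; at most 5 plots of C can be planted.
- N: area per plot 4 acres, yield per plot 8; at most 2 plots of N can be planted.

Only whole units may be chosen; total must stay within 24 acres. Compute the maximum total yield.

40

This is a bounded integer knapsack.
N has the best ratio (8/4); taking only N gives at most 2×8 = 16 (stopped by the supply cap of 2).
Mixing does better — 3×T and 2×N: area 23 ≤ 24, yield 3·8 + 2·8 = 40.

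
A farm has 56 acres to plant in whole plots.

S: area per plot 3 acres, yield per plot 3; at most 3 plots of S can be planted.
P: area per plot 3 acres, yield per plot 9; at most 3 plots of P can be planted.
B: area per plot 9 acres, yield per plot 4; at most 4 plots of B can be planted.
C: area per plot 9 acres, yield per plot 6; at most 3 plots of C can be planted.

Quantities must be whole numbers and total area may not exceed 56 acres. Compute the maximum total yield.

58

3×S, 3×P, 1×B, and 3×C: area 54 ≤ 56, yield 3·3 + 3·9 + 1·4 + 3·6 = 58.
3×S, 3×P, 2×B, and 2×C: area 54 ≤ 56, yield 3·3 + 3·9 + 2·4 + 2·6 = 56.
Best is 58.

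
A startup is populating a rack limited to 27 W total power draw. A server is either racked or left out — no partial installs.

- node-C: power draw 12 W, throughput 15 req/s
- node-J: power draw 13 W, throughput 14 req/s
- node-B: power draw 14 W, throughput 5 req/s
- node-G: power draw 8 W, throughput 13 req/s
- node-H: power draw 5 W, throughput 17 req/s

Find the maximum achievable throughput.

45

Allowing fractional choices, the relaxed optimum would be about 47.2, but servers are indivisible.
node-C + node-G + node-H: power draw 12 + 8 + 5 = 25 ≤ 27, throughput 15 + 13 + 17 = 45.
node-J + node-G + node-H: power draw 13 + 8 + 5 = 26 ≤ 27, throughput 14 + 13 + 17 = 44.
node-B + node-G + node-H: power draw 14 + 8 + 5 = 27 ≤ 27, throughput 5 + 13 + 17 = 35.
Best is node-C, node-G, and node-H with total throughput 45.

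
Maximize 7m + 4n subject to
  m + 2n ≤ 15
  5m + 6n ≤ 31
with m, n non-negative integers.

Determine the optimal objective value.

42

(m,n)=(6,0): 1·6+2·0=6≤15, 5·6+6·0=30≤31, objective 42.
(m,n)=(5,1): 1·5+2·1=7≤15, 5·5+6·1=31≤31, objective 39.
(m,n)=(5,0): 1·5+2·0=5≤15, 5·5+6·0=25≤31, objective 35.
No feasible integer point exceeds 42.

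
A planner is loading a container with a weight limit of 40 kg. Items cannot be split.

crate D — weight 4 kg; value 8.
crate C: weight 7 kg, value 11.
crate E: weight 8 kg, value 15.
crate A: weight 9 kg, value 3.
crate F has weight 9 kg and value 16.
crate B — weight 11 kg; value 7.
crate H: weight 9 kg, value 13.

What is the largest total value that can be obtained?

63

crate C + crate E + crate F + crate H: weight 7 + 8 + 9 + 9 = 33 ≤ 40, value 11 + 15 + 16 + 13 = 55.
crate D + crate C + crate E + crate F + crate B: weight 4 + 7 + 8 + 9 + 11 = 39 ≤ 40, value 8 + 11 + 15 + 16 + 7 = 57.
crate D + crate C + crate E + crate F + crate H: weight 4 + 7 + 8 + 9 + 9 = 37 ≤ 40, value 8 + 11 + 15 + 16 + 13 = 63.
Best is crate D, crate C, crate E, crate F, and crate H with total value 63.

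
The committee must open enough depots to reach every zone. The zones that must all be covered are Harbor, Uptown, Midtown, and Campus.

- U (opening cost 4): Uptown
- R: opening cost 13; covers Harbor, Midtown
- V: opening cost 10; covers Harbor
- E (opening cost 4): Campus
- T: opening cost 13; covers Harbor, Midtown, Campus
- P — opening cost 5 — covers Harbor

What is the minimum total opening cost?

17

This is an integer covering problem.
The greedy cost-per-new-zone heuristic would pick U, E, P, and R for 26, but a cheaper cover exists.
Choose U and T: together they cover Harbor, Uptown, Midtown, Campus — every zone.
Total opening cost: 4 + 13 = 17.
No cover costs less than 17.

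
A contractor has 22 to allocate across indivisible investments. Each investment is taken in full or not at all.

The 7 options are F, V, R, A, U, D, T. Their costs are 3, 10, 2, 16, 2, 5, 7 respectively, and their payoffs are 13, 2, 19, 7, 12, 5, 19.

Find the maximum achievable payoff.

Take F, R, U, D, and T: cost 3 + 2 + 2 + 5 + 7 = 19 ≤ 22, payoff 13 + 19 + 12 + 5 + 19 = 68.
No other feasible combination does better.

68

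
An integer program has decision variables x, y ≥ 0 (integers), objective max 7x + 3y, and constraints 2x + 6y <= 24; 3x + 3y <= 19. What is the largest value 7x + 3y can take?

(x,y)=(6,0) is feasible, giving 42.
(x,y)=(5,1) is feasible, giving 38.
(x,y)=(5,0) is feasible, giving 35.
Maximum is 42 at (x,y)=(6,0).

42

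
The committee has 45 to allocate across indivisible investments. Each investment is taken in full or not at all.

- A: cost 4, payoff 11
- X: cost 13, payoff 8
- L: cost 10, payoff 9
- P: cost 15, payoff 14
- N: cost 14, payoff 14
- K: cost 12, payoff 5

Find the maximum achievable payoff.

48

Take A, L, P, and N: cost 4 + 10 + 15 + 14 = 43 ≤ 45, payoff 11 + 9 + 14 + 14 = 48.
No other feasible combination does better.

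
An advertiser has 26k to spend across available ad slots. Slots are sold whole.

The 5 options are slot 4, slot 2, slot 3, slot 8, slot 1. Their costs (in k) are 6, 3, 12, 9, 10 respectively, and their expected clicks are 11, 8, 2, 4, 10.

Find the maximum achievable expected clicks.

29

Take slot 4, slot 2, and slot 1: cost 6 + 3 + 10 = 19 ≤ 26, expected clicks 11 + 8 + 10 = 29.
No other feasible combination does better.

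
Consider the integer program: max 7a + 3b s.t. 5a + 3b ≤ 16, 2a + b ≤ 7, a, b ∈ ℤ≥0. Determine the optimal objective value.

21

The continuous relaxation peaks at (3.2, 0) with value 22.40; rounding to a feasible lattice point costs some objective.
(a,b)=(3,0): 5·3+3·0=15≤16, 2·3+1·0=6≤7, objective 21.
(a,b)=(2,1): 5·2+3·1=13≤16, 2·2+1·1=5≤7, objective 17.
No feasible integer point exceeds 21.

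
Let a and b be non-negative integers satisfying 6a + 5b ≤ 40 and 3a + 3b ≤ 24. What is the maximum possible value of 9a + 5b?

55

The continuous relaxation peaks at (6.67, 0) with value 60.00; rounding to a feasible lattice point costs some objective.
(a,b)=(5,2): 6·5+5·2=40≤40, 3·5+3·2=21≤24, objective 55.
(a,b)=(6,0): 6·6+5·0=36≤40, 3·6+3·0=18≤24, objective 54.
The best lattice point is (5,2), giving 55.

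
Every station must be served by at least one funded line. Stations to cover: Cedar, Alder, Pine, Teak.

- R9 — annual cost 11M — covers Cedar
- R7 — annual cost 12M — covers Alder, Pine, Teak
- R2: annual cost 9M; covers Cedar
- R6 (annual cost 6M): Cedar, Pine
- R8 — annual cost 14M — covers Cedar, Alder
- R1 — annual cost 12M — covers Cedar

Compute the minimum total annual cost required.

Choose R7 and R6: together they cover Cedar, Alder, Pine, Teak — every station.
Total annual cost: 12 + 6 = 18.
No cover costs less than 18.

18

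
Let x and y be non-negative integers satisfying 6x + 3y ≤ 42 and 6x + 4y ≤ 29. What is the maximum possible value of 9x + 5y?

41

(x,y)=(4,1) is feasible, giving 41.
(x,y)=(3,2) is feasible, giving 37.
(x,y)=(4,0) is feasible, giving 36.
Maximum is 41 at (x,y)=(4,1).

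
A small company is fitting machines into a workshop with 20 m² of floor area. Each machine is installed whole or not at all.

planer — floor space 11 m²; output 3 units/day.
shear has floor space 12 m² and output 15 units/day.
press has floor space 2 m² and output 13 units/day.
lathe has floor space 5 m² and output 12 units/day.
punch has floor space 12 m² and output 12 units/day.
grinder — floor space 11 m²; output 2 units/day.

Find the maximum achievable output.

40

This is an integer program with binary decision variables.
Allowing fractional choices, the relaxed optimum would be about 41.0, but machines are indivisible.
press + lathe + punch: floor space 2 + 5 + 12 = 19 ≤ 20, output 13 + 12 + 12 = 37.
shear + press + lathe: floor space 12 + 2 + 5 = 19 ≤ 20, output 15 + 13 + 12 = 40.
Best is shear, press, and lathe with total output 40.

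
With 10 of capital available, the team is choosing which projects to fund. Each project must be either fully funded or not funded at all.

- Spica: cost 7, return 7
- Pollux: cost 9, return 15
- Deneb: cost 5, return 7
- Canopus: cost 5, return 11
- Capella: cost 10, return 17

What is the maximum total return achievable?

18

This is an integer program with binary decision variables.
Take Deneb and Canopus: cost 5 + 5 = 10 ≤ 10, return 7 + 11 = 18.
No other feasible combination does better.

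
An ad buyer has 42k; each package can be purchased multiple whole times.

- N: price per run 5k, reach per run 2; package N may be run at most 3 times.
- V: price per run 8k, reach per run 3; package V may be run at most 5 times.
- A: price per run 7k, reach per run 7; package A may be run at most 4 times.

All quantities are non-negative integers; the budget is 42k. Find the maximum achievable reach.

33

This is a bounded integer knapsack.
A has the best ratio (7/7); taking only A gives at most 4×7 = 28 (stopped by the supply cap of 4).
Mixing does better — 1×N, 1×V, and 4×A: price 41 ≤ 42, reach 1·2 + 1·3 + 4·7 = 33.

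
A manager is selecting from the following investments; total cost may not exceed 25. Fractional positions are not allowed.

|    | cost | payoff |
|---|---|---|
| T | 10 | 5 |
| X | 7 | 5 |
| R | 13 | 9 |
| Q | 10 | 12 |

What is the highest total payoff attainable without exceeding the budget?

21

Treat it as a binary knapsack problem.
Take R and Q: cost 13 + 10 = 23 ≤ 25, payoff 9 + 12 = 21.
No other feasible combination does better.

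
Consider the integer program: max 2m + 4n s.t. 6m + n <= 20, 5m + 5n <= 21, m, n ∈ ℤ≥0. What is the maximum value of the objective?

16

(m,n)=(0,4): 6·0+1·4=4≤20, 5·0+5·4=20≤21, objective 16.
(m,n)=(1,3): 6·1+1·3=9≤20, 5·1+5·3=20≤21, objective 14.
(m,n)=(0,3): 6·0+1·3=3≤20, 5·0+5·3=15≤21, objective 12.
The best lattice point is (0,4), giving 16.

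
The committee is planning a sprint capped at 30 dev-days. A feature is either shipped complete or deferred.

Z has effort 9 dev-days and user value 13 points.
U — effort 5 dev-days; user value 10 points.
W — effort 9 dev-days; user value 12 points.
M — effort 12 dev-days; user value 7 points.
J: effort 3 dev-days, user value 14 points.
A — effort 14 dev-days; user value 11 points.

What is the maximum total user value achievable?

This is a 0-1 knapsack instance.
Z + U + W + J: effort 9 + 5 + 9 + 3 = 26 ≤ 30, user value 13 + 10 + 12 + 14 = 49.
Z + U + M + J: effort 9 + 5 + 12 + 3 = 29 ≤ 30, user value 13 + 10 + 7 + 14 = 44.
Best is Z, U, W, and J with total user value 49.

49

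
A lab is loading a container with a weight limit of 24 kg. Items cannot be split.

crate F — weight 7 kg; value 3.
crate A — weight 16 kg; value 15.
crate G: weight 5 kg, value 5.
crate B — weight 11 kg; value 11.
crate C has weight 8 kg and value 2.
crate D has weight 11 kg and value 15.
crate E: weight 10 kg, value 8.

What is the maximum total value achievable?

26

crate D + crate E: weight 11 + 10 = 21 ≤ 24, value 15 + 8 = 23.
crate B + crate D: weight 11 + 11 = 22 ≤ 24, value 11 + 15 = 26.
Best is crate B and crate D with total value 26.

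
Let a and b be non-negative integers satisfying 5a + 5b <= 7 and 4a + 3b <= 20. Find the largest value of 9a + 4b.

(a,b)=(1,0) is feasible, giving 9.
(a,b)=(0,1) is feasible, giving 4.
(a,b)=(0,0) is feasible, giving 0.
The best lattice point is (1,0), giving 9.

9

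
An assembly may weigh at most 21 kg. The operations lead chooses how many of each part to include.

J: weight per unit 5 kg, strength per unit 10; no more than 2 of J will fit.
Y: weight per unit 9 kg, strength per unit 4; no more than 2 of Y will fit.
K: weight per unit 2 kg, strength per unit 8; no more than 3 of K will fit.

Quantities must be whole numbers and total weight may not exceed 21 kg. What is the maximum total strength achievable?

K has the best ratio (8/2); taking only K gives at most 3×8 = 24 (stopped by the supply cap of 3).
Mixing does better — 2×J and 3×K: weight 16 ≤ 21, strength 2·10 + 3·8 = 44.

44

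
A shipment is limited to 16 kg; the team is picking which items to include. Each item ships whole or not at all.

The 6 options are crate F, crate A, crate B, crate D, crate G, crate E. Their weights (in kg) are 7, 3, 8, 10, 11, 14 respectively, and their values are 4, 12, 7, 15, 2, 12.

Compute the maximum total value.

27

Allowing fractional choices, the relaxed optimum would be about 29.6, but items are indivisible.
crate A + crate B: weight 3 + 8 = 11 ≤ 16, value 12 + 7 = 19.
crate A + crate D: weight 3 + 10 = 13 ≤ 16, value 12 + 15 = 27.
crate F + crate A: weight 7 + 3 = 10 ≤ 16, value 4 + 12 = 16.
Best is crate A and crate D with total value 27.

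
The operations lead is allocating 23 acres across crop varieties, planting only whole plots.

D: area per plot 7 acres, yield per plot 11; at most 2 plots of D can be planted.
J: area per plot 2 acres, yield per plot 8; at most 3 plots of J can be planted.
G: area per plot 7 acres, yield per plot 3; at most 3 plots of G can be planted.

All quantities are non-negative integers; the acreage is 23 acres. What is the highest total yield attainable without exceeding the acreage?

J has the best ratio (8/2); taking only J gives at most 3×8 = 24 (stopped by the supply cap of 3).
Mixing does better — 2×D and 3×J: area 20 ≤ 23, yield 2·11 + 3·8 = 46.

46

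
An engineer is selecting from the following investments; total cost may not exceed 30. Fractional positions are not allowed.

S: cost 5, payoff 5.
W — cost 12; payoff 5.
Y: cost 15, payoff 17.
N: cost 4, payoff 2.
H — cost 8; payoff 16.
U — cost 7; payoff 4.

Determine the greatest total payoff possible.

S + Y + H: cost 5 + 15 + 8 = 28 ≤ 30, payoff 5 + 17 + 16 = 38.
Y + H + U: cost 15 + 8 + 7 = 30 ≤ 30, payoff 17 + 16 + 4 = 37.
Y + N + H: cost 15 + 4 + 8 = 27 ≤ 30, payoff 17 + 2 + 16 = 35.
Best is S, Y, and H with total payoff 38.

38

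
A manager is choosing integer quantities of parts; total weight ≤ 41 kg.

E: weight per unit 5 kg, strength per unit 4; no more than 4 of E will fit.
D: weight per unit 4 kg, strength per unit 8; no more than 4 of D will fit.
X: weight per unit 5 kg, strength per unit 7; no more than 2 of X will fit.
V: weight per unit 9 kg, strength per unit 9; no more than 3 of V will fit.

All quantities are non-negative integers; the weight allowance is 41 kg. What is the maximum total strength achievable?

59

This is a bounded integer knapsack.
1×E, 4×D, 2×X, and 1×V: weight 40 ≤ 41, strength 1·4 + 4·8 + 2·7 + 1·9 = 59.
3×E, 4×D, and 2×X: weight 41 ≤ 41, strength 3·4 + 4·8 + 2·7 = 58.
Best is 59.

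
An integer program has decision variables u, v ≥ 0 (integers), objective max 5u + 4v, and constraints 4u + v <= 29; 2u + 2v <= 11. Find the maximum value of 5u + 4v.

25

(u,v)=(5,0): 4·5+1·0=20≤29, 2·5+2·0=10≤11, objective 25.
(u,v)=(4,1): 4·4+1·1=17≤29, 2·4+2·1=10≤11, objective 24.
(u,v)=(4,0): 4·4+1·0=16≤29, 2·4+2·0=8≤11, objective 20.
Maximum is 25 at (u,v)=(5,0).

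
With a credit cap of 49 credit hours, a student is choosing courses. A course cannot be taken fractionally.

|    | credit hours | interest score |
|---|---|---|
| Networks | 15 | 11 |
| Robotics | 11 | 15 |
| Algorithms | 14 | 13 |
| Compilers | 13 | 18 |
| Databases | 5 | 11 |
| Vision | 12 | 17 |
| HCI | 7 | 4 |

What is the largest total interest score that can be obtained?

Allowing fractional choices, the relaxed optimum would be about 68.4, but courses are indivisible.
Robotics + Compilers + Databases + Vision: credit hours 11 + 13 + 5 + 12 = 41 ≤ 49, interest score 15 + 18 + 11 + 17 = 61.
Robotics + Compilers + Databases + Vision + HCI: credit hours 11 + 13 + 5 + 12 + 7 = 48 ≤ 49, interest score 15 + 18 + 11 + 17 + 4 = 65.
Best is Robotics, Compilers, Databases, Vision, and HCI with total interest score 65.

65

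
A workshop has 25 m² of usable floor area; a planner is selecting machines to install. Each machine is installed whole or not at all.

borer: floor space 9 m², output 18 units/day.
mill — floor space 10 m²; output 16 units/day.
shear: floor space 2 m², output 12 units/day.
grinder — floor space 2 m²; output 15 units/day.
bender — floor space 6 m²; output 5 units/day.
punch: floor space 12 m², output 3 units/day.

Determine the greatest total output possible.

borer + shear + grinder + bender: floor space 9 + 2 + 2 + 6 = 19 ≤ 25, output 18 + 12 + 15 + 5 = 50.
borer + mill + shear + grinder: floor space 9 + 10 + 2 + 2 = 23 ≤ 25, output 18 + 16 + 12 + 15 = 61.
Best is borer, mill, shear, and grinder with total output 61.

61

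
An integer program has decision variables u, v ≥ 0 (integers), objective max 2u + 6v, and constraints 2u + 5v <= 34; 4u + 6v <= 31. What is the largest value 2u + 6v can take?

30

(u,v)=(0,5): 2·0+5·5=25≤34, 4·0+6·5=30≤31, objective 30.
(u,v)=(1,4): 2·1+5·4=22≤34, 4·1+6·4=28≤31, objective 26.
(u,v)=(0,4): 2·0+5·4=20≤34, 4·0+6·4=24≤31, objective 24.
No feasible integer point exceeds 30.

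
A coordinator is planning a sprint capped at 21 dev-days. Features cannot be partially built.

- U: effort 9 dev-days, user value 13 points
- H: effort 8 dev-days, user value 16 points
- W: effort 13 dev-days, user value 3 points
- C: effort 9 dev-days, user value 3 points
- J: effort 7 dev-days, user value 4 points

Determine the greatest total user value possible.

29

Take U and H: effort 9 + 8 = 17 ≤ 21, user value 13 + 16 = 29.
No other feasible combination does better.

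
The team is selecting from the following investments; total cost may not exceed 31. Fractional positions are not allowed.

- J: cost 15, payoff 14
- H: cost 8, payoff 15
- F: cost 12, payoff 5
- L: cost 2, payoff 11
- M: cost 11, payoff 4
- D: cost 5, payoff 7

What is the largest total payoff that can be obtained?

47

Take J, H, L, and D: cost 15 + 8 + 2 + 5 = 30 ≤ 31, payoff 14 + 15 + 11 + 7 = 47.
No other feasible combination does better.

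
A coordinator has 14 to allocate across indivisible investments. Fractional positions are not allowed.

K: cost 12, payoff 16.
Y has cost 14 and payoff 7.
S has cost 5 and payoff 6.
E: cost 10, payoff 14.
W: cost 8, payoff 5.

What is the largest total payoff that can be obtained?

Allowing fractional choices, the relaxed optimum would be about 19.3, but investments are indivisible.
K: cost 12 ≤ 14, payoff 16.
S + W: cost 5 + 8 = 13 ≤ 14, payoff 6 + 5 = 11.
E: cost 10 ≤ 14, payoff 14.
Best is K with total payoff 16.

16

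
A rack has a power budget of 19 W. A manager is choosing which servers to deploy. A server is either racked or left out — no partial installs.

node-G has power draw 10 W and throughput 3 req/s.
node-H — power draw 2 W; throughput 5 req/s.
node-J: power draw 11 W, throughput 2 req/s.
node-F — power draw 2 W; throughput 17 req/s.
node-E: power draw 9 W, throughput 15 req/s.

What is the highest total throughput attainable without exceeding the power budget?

37

This is a 0-1 knapsack instance.
Allowing fractional choices, the relaxed optimum would be about 38.8, but servers are indivisible.
node-F + node-E: power draw 2 + 9 = 11 ≤ 19, throughput 17 + 15 = 32.
node-G + node-H + node-F: power draw 10 + 2 + 2 = 14 ≤ 19, throughput 3 + 5 + 17 = 25.
node-H + node-F + node-E: power draw 2 + 2 + 9 = 13 ≤ 19, throughput 5 + 17 + 15 = 37.
Best is node-H, node-F, and node-E with total throughput 37.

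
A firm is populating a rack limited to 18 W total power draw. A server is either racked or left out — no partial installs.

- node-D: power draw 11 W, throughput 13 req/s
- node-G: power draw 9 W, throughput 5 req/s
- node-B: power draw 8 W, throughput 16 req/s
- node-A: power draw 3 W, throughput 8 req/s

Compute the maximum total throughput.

Allowing fractional choices, the relaxed optimum would be about 32.3, but servers are indivisible.
node-D + node-A: power draw 11 + 3 = 14 ≤ 18, throughput 13 + 8 = 21.
node-B + node-A: power draw 8 + 3 = 11 ≤ 18, throughput 16 + 8 = 24.
node-G + node-B: power draw 9 + 8 = 17 ≤ 18, throughput 5 + 16 = 21.
Best is node-B and node-A with total throughput 24.

24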